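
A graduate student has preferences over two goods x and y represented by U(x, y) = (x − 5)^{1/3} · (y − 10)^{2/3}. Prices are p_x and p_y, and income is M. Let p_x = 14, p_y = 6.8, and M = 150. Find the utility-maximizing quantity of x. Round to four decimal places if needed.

x* = 5.2857

This is Cobb-Douglas in (x−5, y−10): tangency gives 1/3·p_y·(y−10) = 2/3·p_x·(x−5).
Substituting into the budget: x* = 5 + 1/3·(M − 5·p_x − 10·p_y)/p_x, and y* = 10 + 2/3·(…)/p_y.
Discretionary income = 150 − 5·14 − 10·6.8 = 12; x* = 5 + 1/3·12/14 = 5.2857.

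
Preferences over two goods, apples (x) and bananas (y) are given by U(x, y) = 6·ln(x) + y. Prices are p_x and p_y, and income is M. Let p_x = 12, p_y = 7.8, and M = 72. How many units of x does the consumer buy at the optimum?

MU_x = 6/x, MU_y = 1. Tangency: 6/x = p_x/p_y.
So x*(p_x,p_y) = 6·p_y/p_x, independent of income; and y* = (M − 6·p_y)/p_y.
At the given prices: x* = 6·7.8/12 = 3.9.

x* = 3.9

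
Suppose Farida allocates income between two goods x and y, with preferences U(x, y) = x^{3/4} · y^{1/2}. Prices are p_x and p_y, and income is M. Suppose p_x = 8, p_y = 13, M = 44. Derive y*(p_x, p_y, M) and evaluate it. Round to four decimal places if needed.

The MRS is (3/2)·y/x. Set MRS = p_x/p_y.
Rearranging, p_y·y = (2/3)·p_x·x. Substituting into the budget gives p_x·x·(1 + (2/3)) = M.
Demand: x*(p_x,p_y,M) = 0.6·M/p_x and y* = 0.4·M/p_y.
At p_x=8, p_y=13, M=44: y* = 0.4·44/13 = 1.3538.

y* = 1.3538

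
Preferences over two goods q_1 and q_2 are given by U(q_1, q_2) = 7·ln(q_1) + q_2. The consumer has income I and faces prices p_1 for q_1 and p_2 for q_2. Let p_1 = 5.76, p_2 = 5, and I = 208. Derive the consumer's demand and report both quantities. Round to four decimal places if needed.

q_1* = 6.0764, q_2* = 34.6

Set MRS = p_1/p_2: (7/q_1)/1 = p_1/p_2.
So q_1*(p_1,p_2) = 7·p_2/p_1, independent of income; and q_2* = (I − 7·p_2)/p_2.
At the given prices: q_1* = 7·5/5.76 = 6.0764, and q_2* = 34.6.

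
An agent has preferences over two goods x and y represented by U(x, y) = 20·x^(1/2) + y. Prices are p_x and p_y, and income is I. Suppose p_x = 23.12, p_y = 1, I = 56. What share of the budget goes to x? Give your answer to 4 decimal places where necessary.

Utility is quasi-linear in y; the FOC for x is 10/√x = p_x/p_y.
Solve: √x = 10·p_y/p_x, so x*(p_x,p_y) = (10·p_y/p_x)², and y* = (I − p_x·x*)/p_y.
Plugging in: x* = (10·1/23.12)² = 0.1871, y* = 51.6747.
Expenditure on x: 23.12·0.1871 = 4.3253; share = 0.0772.

share on x = 0.0772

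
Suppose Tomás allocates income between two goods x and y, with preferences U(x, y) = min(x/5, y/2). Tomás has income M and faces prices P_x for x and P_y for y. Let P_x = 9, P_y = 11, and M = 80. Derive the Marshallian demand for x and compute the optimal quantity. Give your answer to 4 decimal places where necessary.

x* = 5.9701

Leontief preferences: the optimum is at the kink where x/5 = y/2, i.e. y = (2/5)·x.
Budget: P_x·x + P_y·(2/5)·x = M, so (5·P_x + 2·P_y)·x = 5·M.
Demand: x*(P_x,P_y,M) = 5·M/(5·P_x + 2·P_y), y* = 2·M/(5·P_x + 2·P_y).
Here 5·9 + 2·11 = 67, giving x* = 5.9701.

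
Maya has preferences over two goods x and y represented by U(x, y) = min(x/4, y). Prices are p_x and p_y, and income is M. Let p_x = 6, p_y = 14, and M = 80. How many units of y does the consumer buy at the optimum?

y* = 2.1053

Leontief preferences: the optimum is at the kink where x/4 = y/1, i.e. y = (1/4)·x.
Budget: p_x·x + p_y·(1/4)·x = M, so (4·p_x + p_y)·x = 4·M.
Demand: x*(p_x,p_y,M) = 4·M/(4·p_x + p_y), y* = M/(4·p_x + p_y).
Here 4·6 + 14 = 38, giving y* = 2.1053.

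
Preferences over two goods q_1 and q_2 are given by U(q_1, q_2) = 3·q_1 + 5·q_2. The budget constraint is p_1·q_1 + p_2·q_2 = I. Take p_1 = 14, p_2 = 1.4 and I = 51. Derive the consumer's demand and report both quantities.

Perfect substitutes: compare marginal utility per dollar. 3/p_1 vs 5/p_2 → 0.2143 vs 3.5714.
q_2 gives more utility per dollar, so spend all income on q_2: q_2* = I/p_2, q_1* = 0.
Numerically: q_1* = 0, q_2* = 36.4286.

q_1* = 0, q_2* = 36.4286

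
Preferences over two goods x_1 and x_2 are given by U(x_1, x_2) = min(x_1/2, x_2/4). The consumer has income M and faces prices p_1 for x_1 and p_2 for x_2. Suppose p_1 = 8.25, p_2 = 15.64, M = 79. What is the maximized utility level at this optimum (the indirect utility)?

Leontief preferences: the optimum is at the kink where x_1/2 = x_2/4, i.e. x_2 = 2·x_1.
Budget: p_1·x_1 + p_2·2·x_1 = M, so (2·p_1 + 4·p_2)·x_1 = 2·M.
Demand: x_1*(p_1,p_2,M) = 2·M/(2·p_1 + 4·p_2), x_2* = 4·M/(2·p_1 + 4·p_2).
Here 2·8.25 + 4·15.64 = 79.06, giving x_1* = 1.9985 and x_2* = 3.997.
Utility at the optimum: U(1.9985, 3.997) = 0.9992.

V = 0.9992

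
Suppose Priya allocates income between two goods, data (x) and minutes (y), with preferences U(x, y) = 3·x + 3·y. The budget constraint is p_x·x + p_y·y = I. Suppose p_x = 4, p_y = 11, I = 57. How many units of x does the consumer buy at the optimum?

Linear utility — the consumer picks whichever good has higher MU/price: 3/4 = 0.75 vs 3/11 = 0.2727.
x gives more utility per dollar, so spend all income on x: x* = I/p_x, y* = 0.
Numerically: x* = 14.25, y* = 0.

x* = 14.25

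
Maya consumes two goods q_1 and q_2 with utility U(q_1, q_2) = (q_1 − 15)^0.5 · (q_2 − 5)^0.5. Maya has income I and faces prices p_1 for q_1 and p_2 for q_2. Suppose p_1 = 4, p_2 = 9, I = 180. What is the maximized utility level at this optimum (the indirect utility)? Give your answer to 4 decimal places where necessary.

V = 6.25

This is Cobb-Douglas in (q_1−15, q_2−5): tangency gives 0.5·p_2·(q_2−5) = 0.5·p_1·(q_1−15).
Substituting into the budget: q_1* = 15 + 0.5·(I − 15·p_1 − 5·p_2)/p_1, and q_2* = 5 + 0.5·(…)/p_2.
Discretionary income = 180 − 15·4 − 5·9 = 75; q_1* = 15 + 0.5·75/4 = 24.375; q_2* = 5 + 0.5·75/9 = 9.1667.
Utility at the optimum: U(24.375, 9.1667) = 6.25.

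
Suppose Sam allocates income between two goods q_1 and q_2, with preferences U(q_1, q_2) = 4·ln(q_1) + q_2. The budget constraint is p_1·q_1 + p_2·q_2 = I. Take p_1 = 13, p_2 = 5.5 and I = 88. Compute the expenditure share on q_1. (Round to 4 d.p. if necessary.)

share on q_1 = 0.25

MU_q_1 = 4/q_1, MU_q_2 = 1. Tangency: 4/q_1 = p_1/p_2.
So q_1*(p_1,p_2) = 4·p_2/p_1, independent of income; and q_2* = (I − 4·p_2)/p_2.
At the given prices: q_1* = 4·5.5/13 = 1.6923, and q_2* = 12.
Expenditure on q_1: 13·1.6923 = 22; share = 0.25.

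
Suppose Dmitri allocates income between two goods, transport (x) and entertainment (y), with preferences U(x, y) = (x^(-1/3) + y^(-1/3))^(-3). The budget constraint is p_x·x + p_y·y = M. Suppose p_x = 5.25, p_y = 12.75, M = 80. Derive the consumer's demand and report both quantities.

x* = 6.7774, y* = 3.4838

From the CES first-order condition, (y/x)^(4/3) = p_x/p_y.
Solve for the ratio: y/x = [p_x/p_y]^(0.75).
Substitute y = (y/x)·x into the budget: x* = M/(p_x + p_y·(y/x)).
Numerically y/x = 0.514028, so x* = 80/(5.25 + 12.75·0.514028) = 6.7774 and y* = 0.514028·6.7774 = 3.4838.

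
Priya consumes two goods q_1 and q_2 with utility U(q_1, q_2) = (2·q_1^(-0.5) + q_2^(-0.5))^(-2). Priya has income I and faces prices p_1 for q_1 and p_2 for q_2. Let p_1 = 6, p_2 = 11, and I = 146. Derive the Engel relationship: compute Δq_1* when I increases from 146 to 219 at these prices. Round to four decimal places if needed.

MU_q_1 ∝ 2·q_1^(-1.5), MU_q_2 ∝ q_2^(-1.5), so MRS = 2·(q_2/q_1)^(1.5) = p_1/p_2.
Hence q_2/q_1 = ((1/2)·p_1/p_2)^(1/(1.5)), i.e. raised to the 2/3 power.
With the ratio pinned down, the budget gives q_1* = I/(p_1 + p_2·(q_2/q_1)) and q_2* = (q_2/q_1)·q_1*.
Numerically q_2/q_1 = 0.420551, so q_1* = 146/(6 + 11·0.420551) = 13.7398.
At I' = 219: q_1* = 20.6097. Change: 20.6097 − 13.7398 = 6.8699.

Δq_1* = 6.8699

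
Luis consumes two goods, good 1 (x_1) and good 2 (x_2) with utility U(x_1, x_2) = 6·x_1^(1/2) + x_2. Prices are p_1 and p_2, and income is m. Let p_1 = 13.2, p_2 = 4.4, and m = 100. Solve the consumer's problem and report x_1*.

x_1* = 1

Utility is quasi-linear in x_2; the FOC for x_1 is 3/√x_1 = p_1/p_2.
Solve: √x_1 = 3·p_2/p_1, so x_1*(p_1,p_2) = (3·p_2/p_1)², and x_2* = (m − p_1·x_1*)/p_2.
Plugging in: x_1* = (3·4.4/13.2)² = 1.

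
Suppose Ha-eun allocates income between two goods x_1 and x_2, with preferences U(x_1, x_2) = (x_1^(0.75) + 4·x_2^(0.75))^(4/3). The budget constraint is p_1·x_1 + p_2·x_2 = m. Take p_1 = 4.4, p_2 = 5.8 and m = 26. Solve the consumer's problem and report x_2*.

x_2* = 4.443

MRS = MU_x_1/MU_x_2 = (1/4)·(x_2/x_1)^(0.25). Set equal to p_1/p_2.
Hence x_2/x_1 = (4·p_1/p_2)^(1/(0.25)), i.e. raised to the 4 power.
Substitute x_2 = (x_2/x_1)·x_1 into the budget: x_1* = m/(p_1 + p_2·(x_2/x_1)).
Numerically x_2/x_1 = 84.788841, so x_1* = 26/(4.4 + 5.8·84.788841) = 0.0524 and x_2* = 84.788841·0.0524 = 4.443.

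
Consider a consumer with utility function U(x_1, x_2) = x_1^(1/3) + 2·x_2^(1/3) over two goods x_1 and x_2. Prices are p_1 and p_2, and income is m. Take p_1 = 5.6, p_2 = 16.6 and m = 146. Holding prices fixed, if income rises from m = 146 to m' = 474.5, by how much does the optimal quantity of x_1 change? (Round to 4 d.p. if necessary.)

From the CES first-order condition, (1/2)·(x_2/x_1)^(2/3) = p_1/p_2.
Solve for the ratio: x_2/x_1 = [2·p_1/p_2]^(1.5).
With the ratio pinned down, the budget gives x_1* = m/(p_1 + p_2·(x_2/x_1)) and x_2* = (x_2/x_1)·x_1*.
Numerically x_2/x_1 = 0.554198, so x_1* = 146/(5.6 + 16.6·0.554198) = 9.8651.
At m' = 474.5: x_1* = 32.0615. Change: 32.0615 − 9.8651 = 22.1964.

Δx_1* = 22.1964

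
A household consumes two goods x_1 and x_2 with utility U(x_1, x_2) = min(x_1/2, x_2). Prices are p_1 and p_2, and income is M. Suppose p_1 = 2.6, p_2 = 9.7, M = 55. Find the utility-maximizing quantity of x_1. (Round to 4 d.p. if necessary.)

With perfect complements, no substitution: consume in ratio x_1:x_2 = 2:1.
Budget: p_1·x_1 + p_2·(1/2)·x_1 = M, so (2·p_1 + p_2)·x_1 = 2·M.
Demand: x_1*(p_1,p_2,M) = 2·M/(2·p_1 + p_2), x_2* = M/(2·p_1 + p_2).
Here 2·2.6 + 9.7 = 14.9, giving x_1* = 7.3826.

x_1* = 7.3826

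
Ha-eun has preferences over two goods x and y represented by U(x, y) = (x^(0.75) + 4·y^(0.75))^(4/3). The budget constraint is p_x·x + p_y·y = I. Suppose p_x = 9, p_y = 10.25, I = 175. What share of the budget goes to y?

share on y = 0.9943

MRS = MU_x/MU_y = (1/4)·(y/x)^(0.25). Set equal to p_x/p_y.
Solve for the ratio: y/x = [4·p_x/p_y]^(4).
Substitute y = (y/x)·x into the budget: x* = I/(p_x + p_y·(y/x)).
Numerically y/x = 152.16492, so x* = 175/(9 + 10.25·152.16492) = 0.1116 and y* = 152.16492·0.1116 = 16.9752.
Expenditure on y: 10.25·16.9752 = 173.996; share = 0.9943.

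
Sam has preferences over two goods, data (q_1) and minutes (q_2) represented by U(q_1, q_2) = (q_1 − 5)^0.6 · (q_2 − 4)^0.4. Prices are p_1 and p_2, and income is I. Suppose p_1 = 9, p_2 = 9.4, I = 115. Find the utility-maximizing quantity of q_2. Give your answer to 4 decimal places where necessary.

q_2* = 5.3787

MRS = (3/2)·(q_2−4)/(q_1−5). Tangency with p_1/p_2 gives q_2−4 = (2/3)·(p_1/p_2)·(q_1−5).
Substituting into the budget: q_1* = 5 + 0.6·(I − 5·p_1 − 4·p_2)/p_1, and q_2* = 4 + 0.4·(…)/p_2.
Discretionary income = 115 − 5·9 − 4·9.4 = 32.4; q_2* = 4 + 0.4·32.4/9.4 = 5.3787.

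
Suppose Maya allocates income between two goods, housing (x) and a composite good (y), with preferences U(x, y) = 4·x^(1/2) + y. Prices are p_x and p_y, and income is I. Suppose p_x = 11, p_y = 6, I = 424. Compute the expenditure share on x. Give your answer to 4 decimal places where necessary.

MU_x = 2/√x, MU_y = 1. Tangency: 2/√x = p_x/p_y.
Thus x* = (2·p_y/p_x)² — independent of I — with the rest of income spent on y.
Plugging in: x* = (2·6/11)² = 1.1901, y* = 68.4848.
Expenditure on x: 11·1.1901 = 13.0909; share = 0.0309.

share on x = 0.0309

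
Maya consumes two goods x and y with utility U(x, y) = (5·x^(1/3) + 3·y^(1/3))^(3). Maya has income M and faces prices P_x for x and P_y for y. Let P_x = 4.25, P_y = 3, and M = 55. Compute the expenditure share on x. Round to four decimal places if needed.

MU_x ∝ 5·x^(-2/3), MU_y ∝ 3·y^(-2/3), so MRS = (5/3)·(y/x)^(2/3) = P_x/P_y.
Hence y/x = ((3/5)·P_x/P_y)^(1/(2/3)), i.e. raised to the 1.5 power.
With the ratio pinned down, the budget gives x* = M/(P_x + P_y·(y/x)) and y* = (y/x)·x*.
Numerically y/x = 0.783661, so x* = 55/(4.25 + 3·0.783661) = 8.3321 and y* = 0.783661·8.3321 = 6.5295.
Expenditure on x: 4.25·8.3321 = 35.4114; share = 0.6438.

share on x = 0.6438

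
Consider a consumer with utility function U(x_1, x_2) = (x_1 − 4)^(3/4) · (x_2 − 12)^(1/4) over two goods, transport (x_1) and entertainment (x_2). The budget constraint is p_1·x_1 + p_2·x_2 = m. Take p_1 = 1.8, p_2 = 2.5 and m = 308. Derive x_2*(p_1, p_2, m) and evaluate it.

x_2* = 39.08

MRS = 3·(x_2−12)/(x_1−4). Tangency with p_1/p_2 gives x_2−12 = (1/3)·(p_1/p_2)·(x_1−4).
Substituting into the budget: x_1* = 4 + 0.75·(m − 4·p_1 − 12·p_2)/p_1, and x_2* = 12 + 0.25·(…)/p_2.
Discretionary income = 308 − 4·1.8 − 12·2.5 = 270.8; x_2* = 12 + 0.25·270.8/2.5 = 39.08.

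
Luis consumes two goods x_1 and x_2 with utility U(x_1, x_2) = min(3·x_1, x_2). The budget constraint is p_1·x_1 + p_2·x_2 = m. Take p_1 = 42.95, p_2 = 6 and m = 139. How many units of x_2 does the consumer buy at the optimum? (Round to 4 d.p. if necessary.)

Leontief preferences: the optimum is at the kink where x_1/1 = x_2/3, i.e. x_2 = 3·x_1.
Budget: p_1·x_1 + p_2·3·x_1 = m, so (p_1 + 3·p_2)·x_1 = m.
Demand: x_1*(p_1,p_2,m) = m/(p_1 + 3·p_2), x_2* = 3·m/(p_1 + 3·p_2).
Here 42.95 + 3·6 = 60.95, giving x_2* = 6.8417.

x_2* = 6.8417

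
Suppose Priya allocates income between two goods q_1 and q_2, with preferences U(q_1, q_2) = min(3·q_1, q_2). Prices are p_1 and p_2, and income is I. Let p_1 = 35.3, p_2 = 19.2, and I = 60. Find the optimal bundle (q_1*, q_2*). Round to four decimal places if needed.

q_1* = 0.6459, q_2* = 1.9376

With perfect complements, no substitution: consume in ratio q_1:q_2 = 1:3.
Budget: p_1·q_1 + p_2·3·q_1 = I, so (p_1 + 3·p_2)·q_1 = I.
Demand: q_1*(p_1,p_2,I) = I/(p_1 + 3·p_2), q_2* = 3·I/(p_1 + 3·p_2).
Here 35.3 + 3·19.2 = 92.9, giving q_1* = 0.6459 and q_2* = 1.9376.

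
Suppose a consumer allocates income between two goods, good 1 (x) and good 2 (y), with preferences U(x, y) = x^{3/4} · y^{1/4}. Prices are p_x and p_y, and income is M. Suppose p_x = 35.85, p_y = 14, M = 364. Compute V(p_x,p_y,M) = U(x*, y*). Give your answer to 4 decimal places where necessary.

V = 7.3195

The MRS is 3·y/x. Set MRS = p_x/p_y.
Rearranging, p_y·y = (1/3)·p_x·x. Substituting into the budget gives p_x·x·(1 + (1/3)) = M.
Demand: x*(p_x,p_y,M) = 0.75·M/p_x and y* = 0.25·M/p_y.
At p_x=35.85, p_y=14, M=364: x* = 0.75·364/35.85 = 7.6151, y* = 6.5.
Utility at the optimum: U(7.6151, 6.5) = 7.3195.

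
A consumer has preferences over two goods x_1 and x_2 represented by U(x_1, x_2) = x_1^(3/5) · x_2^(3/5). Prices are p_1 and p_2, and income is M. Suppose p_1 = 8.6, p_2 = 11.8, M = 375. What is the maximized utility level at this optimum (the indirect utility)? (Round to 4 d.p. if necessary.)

V = 33.4021

At p_1=8.6, p_2=11.8, M=375: x_1* = 0.5·375/8.6 = 21.8023, x_2* = 15.8898.
Utility at the optimum: U(21.8023, 15.8898) = 33.4021.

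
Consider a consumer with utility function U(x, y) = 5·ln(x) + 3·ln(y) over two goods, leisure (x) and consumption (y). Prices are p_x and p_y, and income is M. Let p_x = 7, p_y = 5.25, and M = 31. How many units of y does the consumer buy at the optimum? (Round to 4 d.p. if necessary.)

y* = 2.2143

The MRS is (5/3)·y/x. Set MRS = p_x/p_y.
Rearranging, p_y·y = (3/5)·p_x·x. Substituting into the budget gives p_x·x·(1 + (3/5)) = M.
Demand: x*(p_x,p_y,M) = 0.625·M/p_x and y* = 0.375·M/p_y.
At p_x=7, p_y=5.25, M=31: y* = 0.375·31/5.25 = 2.2143.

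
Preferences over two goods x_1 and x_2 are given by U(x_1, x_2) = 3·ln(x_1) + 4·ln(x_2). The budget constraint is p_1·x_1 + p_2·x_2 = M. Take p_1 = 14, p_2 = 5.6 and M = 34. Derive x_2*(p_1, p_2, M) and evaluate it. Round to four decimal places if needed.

x_2* = 3.4694

At p_1=14, p_2=5.6, M=34: x_2* = 4/7·34/5.6 = 3.4694.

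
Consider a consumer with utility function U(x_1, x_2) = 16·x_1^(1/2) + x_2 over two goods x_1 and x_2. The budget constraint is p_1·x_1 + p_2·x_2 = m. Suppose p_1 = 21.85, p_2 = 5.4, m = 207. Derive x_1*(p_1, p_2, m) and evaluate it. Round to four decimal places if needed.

x_1* = 3.909

MU_x_1 = 8/√x_1, MU_x_2 = 1. Tangency: 8/√x_1 = p_1/p_2.
Solve: √x_1 = 8·p_2/p_1, so x_1*(p_1,p_2) = (8·p_2/p_1)², and x_2* = (m − p_1·x_1*)/p_2.
Plugging in: x_1* = (8·5.4/21.85)² = 3.909.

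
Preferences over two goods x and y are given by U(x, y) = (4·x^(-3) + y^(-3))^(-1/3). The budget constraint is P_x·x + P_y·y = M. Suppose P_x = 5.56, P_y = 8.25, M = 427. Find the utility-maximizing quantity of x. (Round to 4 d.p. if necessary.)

x* = 39.3708

With the ratio pinned down, the budget gives x* = M/(P_x + P_y·(y/x)) and y* = (y/x)·x*.
Numerically y/x = 0.640679, so x* = 427/(5.56 + 8.25·0.640679) = 39.3708.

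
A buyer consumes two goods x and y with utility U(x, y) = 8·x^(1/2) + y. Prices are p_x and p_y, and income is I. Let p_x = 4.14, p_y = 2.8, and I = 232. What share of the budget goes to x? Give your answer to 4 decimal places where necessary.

share on x = 0.1306

Solve: √x = 4·p_y/p_x, so x*(p_x,p_y) = (4·p_y/p_x)², and y* = (I − p_x·x*)/p_y.
Plugging in: x* = (4·2.8/4.14)² = 7.3187, y* = 72.0359.
Expenditure on x: 4.14·7.3187 = 30.2995; share = 0.1306.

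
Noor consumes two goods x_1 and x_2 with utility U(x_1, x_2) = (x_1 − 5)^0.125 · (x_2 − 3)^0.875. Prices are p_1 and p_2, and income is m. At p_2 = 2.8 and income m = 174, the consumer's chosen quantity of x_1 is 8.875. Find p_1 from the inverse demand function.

p_1 = 4.6

This is Cobb-Douglas in (x_1−5, x_2−3): tangency gives 0.125·p_2·(x_2−3) = 0.875·p_1·(x_1−5).
After buying the subsistence bundle (5, 3), a share 0.125 of the remaining income goes to x_1: x_1* = 5 + 0.125·(m − 5p_1 − 3p_2)/p_1.
Set x_1* = 8.875 in the demand function and solve for p_1: p_1 = 4.6.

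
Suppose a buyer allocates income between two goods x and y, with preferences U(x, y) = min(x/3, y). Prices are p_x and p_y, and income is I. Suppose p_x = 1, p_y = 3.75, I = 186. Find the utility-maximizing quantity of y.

y* = 27.5556

Demand: x*(p_x,p_y,I) = 3·I/(3·p_x + p_y), y* = I/(3·p_x + p_y).
Here 3·1 + 3.75 = 6.75, giving y* = 27.5556.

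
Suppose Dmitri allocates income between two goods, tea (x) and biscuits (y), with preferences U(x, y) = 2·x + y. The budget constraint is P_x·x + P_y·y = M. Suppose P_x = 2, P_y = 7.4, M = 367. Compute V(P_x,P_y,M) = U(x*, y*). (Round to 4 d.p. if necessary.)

V = 367

Perfect substitutes: compare marginal utility per dollar. 2/P_x vs 1/P_y → 1 vs 0.1351.
x gives more utility per dollar, so spend all income on x: x* = M/P_x, y* = 0.
Numerically: x* = 183.5, y* = 0.
Utility at the optimum: U(183.5, 0) = 367.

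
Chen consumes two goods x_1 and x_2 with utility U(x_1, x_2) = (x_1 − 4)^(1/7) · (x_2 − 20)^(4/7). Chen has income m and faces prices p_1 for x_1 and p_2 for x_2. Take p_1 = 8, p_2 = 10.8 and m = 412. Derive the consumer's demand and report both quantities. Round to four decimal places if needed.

MRS = (1/4)·(x_2−20)/(x_1−4). Tangency with p_1/p_2 gives x_2−20 = 4·(p_1/p_2)·(x_1−4).
Substituting into the budget: x_1* = 4 + 0.2·(m − 4·p_1 − 20·p_2)/p_1, and x_2* = 20 + 0.8·(…)/p_2.
Discretionary income = 412 − 4·8 − 20·10.8 = 164; x_1* = 4 + 0.2·164/8 = 8.1; x_2* = 20 + 0.8·164/10.8 = 32.1481.

x_1* = 8.1, x_2* = 32.1481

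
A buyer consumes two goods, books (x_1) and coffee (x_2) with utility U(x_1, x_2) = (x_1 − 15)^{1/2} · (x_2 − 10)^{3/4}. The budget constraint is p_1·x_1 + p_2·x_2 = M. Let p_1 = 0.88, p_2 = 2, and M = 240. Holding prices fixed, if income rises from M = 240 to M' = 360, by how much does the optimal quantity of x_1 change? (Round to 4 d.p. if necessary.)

This is Cobb-Douglas in (x_1−15, x_2−10): tangency gives 0.5·p_2·(x_2−10) = 0.75·p_1·(x_1−15).
Substituting into the budget: x_1* = 15 + 0.4·(M − 15·p_1 − 10·p_2)/p_1, and x_2* = 10 + 0.6·(…)/p_2.
Discretionary income = 240 − 15·0.88 − 10·2 = 206.8; x_1* = 15 + 0.4·206.8/0.88 = 109.
At M' = 360: x_1* = 163.5455. Change: 163.5455 − 109 = 54.5455.

Δx_1* = 54.5455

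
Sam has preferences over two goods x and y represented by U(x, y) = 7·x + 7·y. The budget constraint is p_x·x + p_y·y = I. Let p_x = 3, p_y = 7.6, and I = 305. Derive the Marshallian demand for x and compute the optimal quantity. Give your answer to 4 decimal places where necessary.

x* = 101.6667

Linear utility — the consumer picks whichever good has higher MU/price: 7/3 = 2.3333 vs 7/7.6 = 0.9211.
x gives more utility per dollar, so spend all income on x: x* = I/p_x, y* = 0.
Numerically: x* = 101.6667, y* = 0.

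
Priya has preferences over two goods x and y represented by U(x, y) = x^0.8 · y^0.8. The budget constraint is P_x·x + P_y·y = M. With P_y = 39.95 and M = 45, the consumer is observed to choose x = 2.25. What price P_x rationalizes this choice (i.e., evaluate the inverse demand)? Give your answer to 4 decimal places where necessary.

MU_x/MU_y = (0.8·y)/(0.8·x); tangency sets this equal to P_x/P_y.
Rearranging, P_y·y = P_x·x. Substituting into the budget gives P_x·x·(1 + 1) = M.
Demand: x*(P_x,P_y,M) = 0.5·M/P_x and y* = 0.5·M/P_y.
Set x* = 2.25 in the demand function and solve for P_x: P_x = 10.

P_x = 10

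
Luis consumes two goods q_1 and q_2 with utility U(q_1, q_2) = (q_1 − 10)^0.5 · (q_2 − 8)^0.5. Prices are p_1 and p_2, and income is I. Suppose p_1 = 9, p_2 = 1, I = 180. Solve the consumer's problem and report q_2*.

q_2* = 49

Substituting into the budget: q_1* = 10 + 0.5·(I − 10·p_1 − 8·p_2)/p_1, and q_2* = 8 + 0.5·(…)/p_2.
Discretionary income = 180 − 10·9 − 8·1 = 82; q_2* = 8 + 0.5·82/1 = 49.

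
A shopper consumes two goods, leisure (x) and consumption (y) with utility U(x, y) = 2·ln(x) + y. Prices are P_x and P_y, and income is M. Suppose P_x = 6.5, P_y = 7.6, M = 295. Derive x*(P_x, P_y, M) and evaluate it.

Set MRS = P_x/P_y: (2/x)/1 = P_x/P_y.
So x*(P_x,P_y) = 2·P_y/P_x, independent of income; and y* = (M − 2·P_y)/P_y.
At the given prices: x* = 2·7.6/6.5 = 2.3385.

x* = 2.3385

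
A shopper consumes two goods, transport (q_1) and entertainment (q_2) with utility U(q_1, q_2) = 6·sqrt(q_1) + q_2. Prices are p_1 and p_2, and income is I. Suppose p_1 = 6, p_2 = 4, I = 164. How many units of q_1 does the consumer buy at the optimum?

q_1* = 4

Utility is quasi-linear in q_2; the FOC for q_1 is 3/√q_1 = p_1/p_2.
Thus q_1* = (3·p_2/p_1)² — independent of I — with the rest of income spent on q_2.
Plugging in: q_1* = (3·4/6)² = 4.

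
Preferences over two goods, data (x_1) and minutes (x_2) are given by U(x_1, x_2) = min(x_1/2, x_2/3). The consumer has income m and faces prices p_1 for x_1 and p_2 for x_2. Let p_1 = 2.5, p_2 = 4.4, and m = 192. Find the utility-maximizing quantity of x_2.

With perfect complements, no substitution: consume in ratio x_1:x_2 = 2:3.
Budget: p_1·x_1 + p_2·(3/2)·x_1 = m, so (2·p_1 + 3·p_2)·x_1 = 2·m.
Demand: x_1*(p_1,p_2,m) = 2·m/(2·p_1 + 3·p_2), x_2* = 3·m/(2·p_1 + 3·p_2).
Here 2·2.5 + 3·4.4 = 18.2, giving x_2* = 31.6484.

x_2* = 31.6484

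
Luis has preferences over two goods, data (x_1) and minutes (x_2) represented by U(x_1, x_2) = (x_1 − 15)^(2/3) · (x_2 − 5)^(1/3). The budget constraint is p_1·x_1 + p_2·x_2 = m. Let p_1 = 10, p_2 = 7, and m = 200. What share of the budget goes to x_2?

MRS = 2·(x_2−5)/(x_1−15). Tangency with p_1/p_2 gives x_2−5 = (1/2)·(p_1/p_2)·(x_1−15).
Substituting into the budget: x_1* = 15 + 2/3·(m − 15·p_1 − 5·p_2)/p_1, and x_2* = 5 + 1/3·(…)/p_2.
Discretionary income = 200 − 15·10 − 5·7 = 15; x_1* = 15 + 2/3·15/10 = 16; x_2* = 5 + 1/3·15/7 = 5.7143.
Expenditure on x_2: 7·5.7143 = 40; share = 0.2.

share on x_2 = 0.2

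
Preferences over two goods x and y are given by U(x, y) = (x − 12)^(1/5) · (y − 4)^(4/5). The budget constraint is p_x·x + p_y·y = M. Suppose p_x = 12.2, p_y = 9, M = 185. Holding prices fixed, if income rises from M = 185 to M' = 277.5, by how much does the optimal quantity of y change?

Δy* = 8.2222

Let x' = x−12, y' = y−4. MRS = (1/4)·y'/x' = p_x/p_y.
Substituting into the budget: x* = 12 + 0.2·(M − 12·p_x − 4·p_y)/p_x, and y* = 4 + 0.8·(…)/p_y.
Discretionary income = 185 − 12·12.2 − 4·9 = 2.6; y* = 4 + 0.8·2.6/9 = 4.2311.
At M' = 277.5: y* = 12.4533. Change: 12.4533 − 4.2311 = 8.2222.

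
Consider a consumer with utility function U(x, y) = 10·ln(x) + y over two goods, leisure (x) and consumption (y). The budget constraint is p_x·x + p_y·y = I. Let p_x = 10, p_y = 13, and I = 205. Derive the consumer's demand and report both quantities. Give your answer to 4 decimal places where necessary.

Set MRS = p_x/p_y: (10/x)/1 = p_x/p_y.
So x*(p_x,p_y) = 10·p_y/p_x, independent of income; and y* = (I − 10·p_y)/p_y.
At the given prices: x* = 10·13/10 = 13, and y* = 5.7692.

x* = 13, y* = 5.7692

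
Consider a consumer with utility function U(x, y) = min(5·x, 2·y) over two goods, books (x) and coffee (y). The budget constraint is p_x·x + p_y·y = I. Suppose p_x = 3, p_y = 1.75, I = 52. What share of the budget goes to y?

With perfect complements, no substitution: consume in ratio x:y = 2:5.
Budget: p_x·x + p_y·(5/2)·x = I, so (2·p_x + 5·p_y)·x = 2·I.
Demand: x*(p_x,p_y,I) = 2·I/(2·p_x + 5·p_y), y* = 5·I/(2·p_x + 5·p_y).
Here 2·3 + 5·1.75 = 14.75, giving x* = 7.0508 and y* = 17.6271.
Expenditure on y: 1.75·17.6271 = 30.8475; share = 0.5932.

share on y = 0.5932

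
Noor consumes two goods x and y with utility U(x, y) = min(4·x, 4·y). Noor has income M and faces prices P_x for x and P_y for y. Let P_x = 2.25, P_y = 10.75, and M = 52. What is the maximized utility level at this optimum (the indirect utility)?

V = 16

Leontief preferences: the optimum is at the kink where x/4 = y/4, i.e. y = x.
Budget: P_x·x + P_y·x = M, so (4·P_x + 4·P_y)·x = 4·M.
Demand: x*(P_x,P_y,M) = 4·M/(4·P_x + 4·P_y), y* = 4·M/(4·P_x + 4·P_y).
Here 4·2.25 + 4·10.75 = 52, giving x* = 4 and y* = 4.
Utility at the optimum: U(4, 4) = 16.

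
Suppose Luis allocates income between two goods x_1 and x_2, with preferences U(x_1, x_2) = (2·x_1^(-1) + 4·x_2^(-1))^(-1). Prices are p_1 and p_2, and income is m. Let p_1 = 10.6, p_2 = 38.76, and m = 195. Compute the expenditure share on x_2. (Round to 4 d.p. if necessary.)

share on x_2 = 0.73

MRS = MU_x_1/MU_x_2 = (1/2)·(x_2/x_1)^(2). Set equal to p_1/p_2.
Solve for the ratio: x_2/x_1 = [2·p_1/p_2]^(0.5).
With the ratio pinned down, the budget gives x_1* = m/(p_1 + p_2·(x_2/x_1)) and x_2* = (x_2/x_1)·x_1*.
Numerically x_2/x_1 = 0.739564, so x_1* = 195/(10.6 + 38.76·0.739564) = 4.9662 and x_2* = 0.739564·4.9662 = 3.6728.
Expenditure on x_2: 38.76·3.6728 = 142.3584; share = 0.73.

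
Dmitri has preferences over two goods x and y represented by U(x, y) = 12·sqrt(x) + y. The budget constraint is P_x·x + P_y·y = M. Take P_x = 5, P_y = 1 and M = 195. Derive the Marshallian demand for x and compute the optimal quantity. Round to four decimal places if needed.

Utility is quasi-linear in y; the FOC for x is 6/√x = P_x/P_y.
Thus x* = (6·P_y/P_x)² — independent of M — with the rest of income spent on y.
Plugging in: x* = (6·1/5)² = 1.44.

x* = 1.44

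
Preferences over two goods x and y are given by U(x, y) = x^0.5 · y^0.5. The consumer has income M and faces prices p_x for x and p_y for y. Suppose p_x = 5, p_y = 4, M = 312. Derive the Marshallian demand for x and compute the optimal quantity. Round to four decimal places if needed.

x* = 31.2

Tangency: MRS = y/x = p_x/p_y.
Rearranging, p_y·y = p_x·x. Substituting into the budget gives p_x·x·(1 + 1) = M.
Demand: x*(p_x,p_y,M) = 0.5·M/p_x and y* = 0.5·M/p_y.
At p_x=5, p_y=4, M=312: x* = 0.5·312/5 = 31.2.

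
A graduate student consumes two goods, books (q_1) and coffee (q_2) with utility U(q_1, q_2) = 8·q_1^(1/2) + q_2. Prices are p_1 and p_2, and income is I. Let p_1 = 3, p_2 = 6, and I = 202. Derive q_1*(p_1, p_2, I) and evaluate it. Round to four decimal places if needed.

Utility is quasi-linear in q_2; the FOC for q_1 is 4/√q_1 = p_1/p_2.
Solve: √q_1 = 4·p_2/p_1, so q_1*(p_1,p_2) = (4·p_2/p_1)², and q_2* = (I − p_1·q_1*)/p_2.
Plugging in: q_1* = (4·6/3)² = 64.

q_1* = 64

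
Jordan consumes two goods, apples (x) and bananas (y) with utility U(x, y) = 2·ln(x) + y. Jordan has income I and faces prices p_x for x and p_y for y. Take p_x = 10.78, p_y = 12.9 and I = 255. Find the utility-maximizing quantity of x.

x* = 2.3933

MU_x = 2/x, MU_y = 1. Tangency: 2/x = p_x/p_y.
So x*(p_x,p_y) = 2·p_y/p_x, independent of income; and y* = (I − 2·p_y)/p_y.
At the given prices: x* = 2·12.9/10.78 = 2.3933.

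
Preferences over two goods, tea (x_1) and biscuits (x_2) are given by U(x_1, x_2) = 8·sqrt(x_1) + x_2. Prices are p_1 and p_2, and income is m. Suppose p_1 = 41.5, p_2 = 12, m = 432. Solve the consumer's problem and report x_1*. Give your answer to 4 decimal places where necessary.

x_1* = 1.3378

MU_x_1 = 4/√x_1, MU_x_2 = 1. Tangency: 4/√x_1 = p_1/p_2.
Thus x_1* = (4·p_2/p_1)² — independent of m — with the rest of income spent on x_2.
Plugging in: x_1* = (4·12/41.5)² = 1.3378.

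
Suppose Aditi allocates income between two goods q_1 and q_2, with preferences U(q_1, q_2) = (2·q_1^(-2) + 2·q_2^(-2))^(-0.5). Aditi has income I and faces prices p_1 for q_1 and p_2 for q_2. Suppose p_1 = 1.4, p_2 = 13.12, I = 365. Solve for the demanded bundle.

MRS = MU_q_1/MU_q_2 = (q_2/q_1)^(3). Set equal to p_1/p_2.
Hence q_2/q_1 = (p_1/p_2)^(1/(3)), i.e. raised to the 1/3 power.
Substitute q_2 = (q_2/q_1)·q_1 into the budget: q_1* = I/(p_1 + p_2·(q_2/q_1)).
Numerically q_2/q_1 = 0.474313, so q_1* = 365/(1.4 + 13.12·0.474313) = 47.8815 and q_2* = 0.474313·47.8815 = 22.7108.

q_1* = 47.8815, q_2* = 22.7108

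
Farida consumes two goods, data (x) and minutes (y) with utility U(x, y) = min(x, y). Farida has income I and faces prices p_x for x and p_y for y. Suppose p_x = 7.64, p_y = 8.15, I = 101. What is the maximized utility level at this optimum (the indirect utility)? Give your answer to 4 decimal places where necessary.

With perfect complements, no substitution: consume in ratio x:y = 1:1.
Budget: p_x·x + p_y·x = I, so (p_x + p_y)·x = I.
Demand: x*(p_x,p_y,I) = I/(p_x + p_y), y* = I/(p_x + p_y).
Here 7.64 + 8.15 = 15.79, giving x* = 6.3965 and y* = 6.3965.
Utility at the optimum: U(6.3965, 6.3965) = 6.3965.

V = 6.3965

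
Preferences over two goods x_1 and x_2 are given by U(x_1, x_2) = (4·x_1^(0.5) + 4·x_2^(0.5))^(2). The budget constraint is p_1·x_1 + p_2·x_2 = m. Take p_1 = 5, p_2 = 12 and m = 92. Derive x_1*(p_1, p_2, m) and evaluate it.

From the CES first-order condition, (x_2/x_1)^(0.5) = p_1/p_2.
Hence x_2/x_1 = (p_1/p_2)^(1/(0.5)), i.e. raised to the 2 power.
Substitute x_2 = (x_2/x_1)·x_1 into the budget: x_1* = m/(p_1 + p_2·(x_2/x_1)).
Numerically x_2/x_1 = 0.173611, so x_1* = 92/(5 + 12·0.173611) = 12.9882.

x_1* = 12.9882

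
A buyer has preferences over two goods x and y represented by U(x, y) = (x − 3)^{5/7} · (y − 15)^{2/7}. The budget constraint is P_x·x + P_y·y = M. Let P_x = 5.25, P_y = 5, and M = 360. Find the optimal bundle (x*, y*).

x* = 39.6327, y* = 30.3857

After buying the subsistence bundle (3, 15), a share 5/7 of the remaining income goes to x: x* = 3 + 5/7·(M − 3P_x − 15P_y)/P_x.
Discretionary income = 360 − 3·5.25 − 15·5 = 269.25; x* = 3 + 5/7·269.25/5.25 = 39.6327; y* = 15 + 2/7·269.25/5 = 30.3857.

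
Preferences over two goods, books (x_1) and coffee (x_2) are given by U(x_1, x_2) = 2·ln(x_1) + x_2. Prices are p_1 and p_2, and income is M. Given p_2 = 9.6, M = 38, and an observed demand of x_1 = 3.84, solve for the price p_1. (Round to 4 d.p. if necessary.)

Set MRS = p_1/p_2: (2/x_1)/1 = p_1/p_2.
So x_1*(p_1,p_2) = 2·p_2/p_1, independent of income; and x_2* = (M − 2·p_2)/p_2.
Set x_1* = 3.84 in the demand function and solve for p_1: p_1 = 5.

p_1 = 5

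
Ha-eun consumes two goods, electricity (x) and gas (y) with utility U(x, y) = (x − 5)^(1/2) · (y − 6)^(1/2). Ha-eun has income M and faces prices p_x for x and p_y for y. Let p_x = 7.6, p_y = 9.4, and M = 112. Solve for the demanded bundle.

Let x' = x−5, y' = y−6. MRS = y'/x' = p_x/p_y.
Substituting into the budget: x* = 5 + 0.5·(M − 5·p_x − 6·p_y)/p_x, and y* = 6 + 0.5·(…)/p_y.
Discretionary income = 112 − 5·7.6 − 6·9.4 = 17.6; x* = 5 + 0.5·17.6/7.6 = 6.1579; y* = 6 + 0.5·17.6/9.4 = 6.9362.

x* = 6.1579, y* = 6.9362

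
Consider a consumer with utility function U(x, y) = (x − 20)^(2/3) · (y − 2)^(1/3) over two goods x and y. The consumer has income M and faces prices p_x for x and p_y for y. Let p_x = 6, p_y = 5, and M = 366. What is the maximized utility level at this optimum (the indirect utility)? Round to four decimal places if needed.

MRS = 2·(y−2)/(x−20). Tangency with p_x/p_y gives y−2 = (1/2)·(p_x/p_y)·(x−20).
Substituting into the budget: x* = 20 + 2/3·(M − 20·p_x − 2·p_y)/p_x, and y* = 2 + 1/3·(…)/p_y.
Discretionary income = 366 − 20·6 − 2·5 = 236; x* = 20 + 2/3·236/6 = 46.2222; y* = 2 + 1/3·236/5 = 17.7333.
Utility at the optimum: U(46.2222, 17.7333) = 22.1167.

V = 22.1167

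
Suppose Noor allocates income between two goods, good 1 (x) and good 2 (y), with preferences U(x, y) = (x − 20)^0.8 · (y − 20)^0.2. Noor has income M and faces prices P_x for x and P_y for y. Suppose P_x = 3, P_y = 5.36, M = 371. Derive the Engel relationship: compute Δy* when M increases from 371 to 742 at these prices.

Δy* = 13.8433

This is Cobb-Douglas in (x−20, y−20): tangency gives 0.8·P_y·(y−20) = 0.2·P_x·(x−20).
After buying the subsistence bundle (20, 20), a share 0.8 of the remaining income goes to x: x* = 20 + 0.8·(M − 20P_x − 20P_y)/P_x.
Discretionary income = 371 − 20·3 − 20·5.36 = 203.8; y* = 20 + 0.2·203.8/5.36 = 27.6045.
At M' = 742: y* = 41.4478. Change: 41.4478 − 27.6045 = 13.8433.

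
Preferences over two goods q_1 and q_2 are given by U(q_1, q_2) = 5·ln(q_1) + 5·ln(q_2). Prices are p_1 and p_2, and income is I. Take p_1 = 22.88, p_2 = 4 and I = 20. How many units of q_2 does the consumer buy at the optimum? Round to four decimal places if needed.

q_2* = 2.5

Tangency: MRS = q_2/q_1 = p_1/p_2.
Rearranging, p_2·q_2 = p_1·q_1. Substituting into the budget gives p_1·q_1·(1 + 1) = I.
Demand: q_1*(p_1,p_2,I) = 0.5·I/p_1 and q_2* = 0.5·I/p_2.
At p_1=22.88, p_2=4, I=20: q_2* = 0.5·20/4 = 2.5.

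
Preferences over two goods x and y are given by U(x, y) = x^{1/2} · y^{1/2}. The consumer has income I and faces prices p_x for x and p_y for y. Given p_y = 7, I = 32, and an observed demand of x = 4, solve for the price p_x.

Tangency: MRS = y/x = p_x/p_y.
So 0.5·p_y·y = 0.5·p_x·x; combined with the budget, a share 0.5 of income goes to x.
Demand: x*(p_x,p_y,I) = 0.5·I/p_x and y* = 0.5·I/p_y.
Set x* = 4 in the demand function and solve for p_x: p_x = 4.

p_x = 4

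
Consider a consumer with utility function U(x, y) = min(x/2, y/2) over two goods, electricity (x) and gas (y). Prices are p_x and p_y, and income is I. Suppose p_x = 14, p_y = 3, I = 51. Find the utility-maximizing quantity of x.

x* = 3

Leontief preferences: the optimum is at the kink where x/2 = y/2, i.e. y = x.
Budget: p_x·x + p_y·x = I, so (2·p_x + 2·p_y)·x = 2·I.
Demand: x*(p_x,p_y,I) = 2·I/(2·p_x + 2·p_y), y* = 2·I/(2·p_x + 2·p_y).
Here 2·14 + 2·3 = 34, giving x* = 3.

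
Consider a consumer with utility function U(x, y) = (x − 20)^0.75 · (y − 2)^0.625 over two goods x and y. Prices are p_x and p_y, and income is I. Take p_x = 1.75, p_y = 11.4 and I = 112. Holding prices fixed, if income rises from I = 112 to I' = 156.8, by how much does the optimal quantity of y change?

Δy* = 1.7863

MRS = (6/5)·(y−2)/(x−20). Tangency with p_x/p_y gives y−2 = (5/6)·(p_x/p_y)·(x−20).
After buying the subsistence bundle (20, 2), a share 6/11 of the remaining income goes to x: x* = 20 + 6/11·(I − 20p_x − 2p_y)/p_x.
Discretionary income = 112 − 20·1.75 − 2·11.4 = 54.2; y* = 2 + 5/11·54.2/11.4 = 4.1611.
At I' = 156.8: y* = 5.9474. Change: 5.9474 − 4.1611 = 1.7863.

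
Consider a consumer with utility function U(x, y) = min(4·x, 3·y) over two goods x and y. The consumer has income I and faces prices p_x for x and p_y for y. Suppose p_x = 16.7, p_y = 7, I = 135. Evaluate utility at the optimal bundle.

V = 20.7426

Leontief preferences: the optimum is at the kink where x/3 = y/4, i.e. y = (4/3)·x.
Budget: p_x·x + p_y·(4/3)·x = I, so (3·p_x + 4·p_y)·x = 3·I.
Demand: x*(p_x,p_y,I) = 3·I/(3·p_x + 4·p_y), y* = 4·I/(3·p_x + 4·p_y).
Here 3·16.7 + 4·7 = 78.1, giving x* = 5.1857 and y* = 6.9142.
Utility at the optimum: U(5.1857, 6.9142) = 20.7426.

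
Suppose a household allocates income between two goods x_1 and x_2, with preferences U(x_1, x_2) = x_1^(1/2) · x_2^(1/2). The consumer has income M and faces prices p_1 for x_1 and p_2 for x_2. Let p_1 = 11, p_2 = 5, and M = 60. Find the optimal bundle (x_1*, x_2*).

MU_x_1/MU_x_2 = (0.5·x_2)/(0.5·x_1); tangency sets this equal to p_1/p_2.
So 0.5·p_2·x_2 = 0.5·p_1·x_1; combined with the budget, a share 0.5 of income goes to x_1.
Demand: x_1*(p_1,p_2,M) = 0.5·M/p_1 and x_2* = 0.5·M/p_2.
At p_1=11, p_2=5, M=60: x_1* = 0.5·60/11 = 2.7273, x_2* = 6.

x_1* = 2.7273, x_2* = 6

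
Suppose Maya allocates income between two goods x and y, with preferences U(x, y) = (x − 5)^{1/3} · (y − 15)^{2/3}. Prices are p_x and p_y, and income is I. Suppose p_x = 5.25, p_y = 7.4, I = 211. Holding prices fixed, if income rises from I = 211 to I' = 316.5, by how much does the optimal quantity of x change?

This is Cobb-Douglas in (x−5, y−15): tangency gives 1/3·p_y·(y−15) = 2/3·p_x·(x−5).
Substituting into the budget: x* = 5 + 1/3·(I − 5·p_x − 15·p_y)/p_x, and y* = 15 + 2/3·(…)/p_y.
Discretionary income = 211 − 5·5.25 − 15·7.4 = 73.75; x* = 5 + 1/3·73.75/5.25 = 9.6825.
At I' = 316.5: x* = 16.381. Change: 16.381 − 9.6825 = 6.6984.

Δx* = 6.6984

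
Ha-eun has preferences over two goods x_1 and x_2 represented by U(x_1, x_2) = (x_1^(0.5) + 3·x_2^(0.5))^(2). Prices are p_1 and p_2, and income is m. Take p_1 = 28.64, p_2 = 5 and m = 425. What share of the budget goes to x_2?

share on x_2 = 0.981

MU_x_1 ∝ x_1^(-0.5), MU_x_2 ∝ 3·x_2^(-0.5), so MRS = (1/3)·(x_2/x_1)^(0.5) = p_1/p_2.
Hence x_2/x_1 = (3·p_1/p_2)^(1/(0.5)), i.e. raised to the 2 power.
With the ratio pinned down, the budget gives x_1* = m/(p_1 + p_2·(x_2/x_1)) and x_2* = (x_2/x_1)·x_1*.
Numerically x_2/x_1 = 295.289856, so x_1* = 425/(28.64 + 5·295.289856) = 0.2824 and x_2* = 295.289856·0.2824 = 83.3826.
Expenditure on x_2: 5·83.3826 = 416.9128; share = 0.981.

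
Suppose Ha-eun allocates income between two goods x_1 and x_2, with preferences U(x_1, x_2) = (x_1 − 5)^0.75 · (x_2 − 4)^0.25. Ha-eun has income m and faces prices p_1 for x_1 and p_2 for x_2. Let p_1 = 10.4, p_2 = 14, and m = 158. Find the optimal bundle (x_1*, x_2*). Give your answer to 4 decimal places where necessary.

x_1* = 8.6058, x_2* = 4.8929

Let x_1' = x_1−5, x_2' = x_2−4. MRS = 3·x_2'/x_1' = p_1/p_2.
After buying the subsistence bundle (5, 4), a share 0.75 of the remaining income goes to x_1: x_1* = 5 + 0.75·(m − 5p_1 − 4p_2)/p_1.
Discretionary income = 158 − 5·10.4 − 4·14 = 50; x_1* = 5 + 0.75·50/10.4 = 8.6058; x_2* = 4 + 0.25·50/14 = 4.8929.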